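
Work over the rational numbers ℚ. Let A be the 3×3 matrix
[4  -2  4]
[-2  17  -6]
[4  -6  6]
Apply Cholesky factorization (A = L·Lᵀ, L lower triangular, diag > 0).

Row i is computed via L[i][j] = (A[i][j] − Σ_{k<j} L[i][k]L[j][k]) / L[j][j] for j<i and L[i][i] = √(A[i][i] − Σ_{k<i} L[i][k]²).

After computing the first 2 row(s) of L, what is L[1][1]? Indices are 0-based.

Step 1: L[0][0] = √(4) = 2.
  L[1][0] = (-2) / L[0][0] = -1.
Step 2: L[1][1] = √(16) = 4.

L[1][1] = 4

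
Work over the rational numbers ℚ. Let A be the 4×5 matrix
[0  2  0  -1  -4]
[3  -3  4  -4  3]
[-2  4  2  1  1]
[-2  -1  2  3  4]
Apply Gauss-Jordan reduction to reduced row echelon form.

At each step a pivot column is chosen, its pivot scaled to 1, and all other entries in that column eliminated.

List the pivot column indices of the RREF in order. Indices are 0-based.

pivot columns: 0, 1, 2, 3

step 1: exchange rows 0,1
step 1: normalize row 0 (÷3) = (1, -1, 4/3, -4/3, 1)
  row 2: subtract -2×row0 = (0, 2, 14/3, -5/3, 3)
  row 3: subtract -2×row0 = (0, -3, 14/3, 1/3, 6)
step 2: normalize row 1 (÷2) = (0, 1, 0, -1/2, -2)
  row 0: subtract -1×row1 = (1, 0, 4/3, -11/6, -1)
  row 2: subtract 2×row1 = (0, 0, 14/3, -2/3, 7)
  row 3: subtract -3×row1 = (0, 0, 14/3, -7/6, 0)
step 3: normalize row 2 (÷14/3) = (0, 0, 1, -1/7, 3/2)
  row 0: subtract 4/3×row2 = (1, 0, 0, -23/14, -3)
  row 3: subtract 14/3×row2 = (0, 0, 0, -1/2, -7)
step 4: normalize row 3 (÷-1/2) = (0, 0, 0, 1, 14)
  row 0: subtract -23/14×row3 = (1, 0, 0, 0, 20)
  row 1: subtract -1/2×row3 = (0, 1, 0, 0, 5)
  row 2: subtract -1/7×row3 = (0, 0, 1, 0, 7/2)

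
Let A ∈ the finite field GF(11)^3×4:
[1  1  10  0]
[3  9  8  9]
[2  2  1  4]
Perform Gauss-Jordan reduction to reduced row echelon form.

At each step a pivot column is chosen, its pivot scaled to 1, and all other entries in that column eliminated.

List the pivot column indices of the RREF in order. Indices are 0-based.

pivot columns: 0, 1, 2

[1] R0 /= 1  ⇒  (1, 1, 10, 0)
     R1 -= 3·R0  ⇒  (0, 6, 0, 9)
     R2 -= 2·R0  ⇒  (0, 0, 3, 4)
[2] R1 /= 6  ⇒  (0, 1, 0, 7)
     R0 -= 1·R1  ⇒  (1, 0, 10, 4)
[3] R2 /= 3  ⇒  (0, 0, 1, 5)
     R0 -= 10·R2  ⇒  (1, 0, 0, 9)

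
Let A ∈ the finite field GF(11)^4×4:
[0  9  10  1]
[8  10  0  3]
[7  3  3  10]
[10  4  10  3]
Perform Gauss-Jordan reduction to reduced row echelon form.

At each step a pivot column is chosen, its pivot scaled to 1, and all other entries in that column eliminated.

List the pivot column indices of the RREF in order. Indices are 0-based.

pivot columns: 0, 1, 2

pivot(0,0): swap R0↔R1
pivot(0,0)=8: scale R0 → (1, 4, 0, 10)
  clear (2,0): R2 −= (7)R0 → (0, 8, 3, 6)
  clear (3,0): R3 −= (10)R0 → (0, 8, 10, 2)
pivot(1,1)=9: scale R1 → (0, 1, 6, 5)
  clear (0,1): R0 −= (4)R1 → (1, 0, 9, 1)
  clear (2,1): R2 −= (8)R1 → (0, 0, 10, 10)
  clear (3,1): R3 −= (8)R1 → (0, 0, 6, 6)
pivot(2,2)=10: scale R2 → (0, 0, 1, 1)
  clear (0,2): R0 −= (9)R2 → (1, 0, 0, 3)
  clear (1,2): R1 −= (6)R2 → (0, 1, 0, 10)
  clear (3,2): R3 −= (6)R2 → (0, 0, 0, 0)
col 3: no nonzero at/below row 3; advance.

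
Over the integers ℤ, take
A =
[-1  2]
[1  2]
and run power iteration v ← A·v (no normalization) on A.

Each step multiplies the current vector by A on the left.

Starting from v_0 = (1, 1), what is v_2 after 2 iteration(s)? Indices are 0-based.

v_0 = (1, 1).
v_1 = A·v_0 = (1, 3).
v_2 = A·v_1 = (5, 7).

v_2 = (5, 7)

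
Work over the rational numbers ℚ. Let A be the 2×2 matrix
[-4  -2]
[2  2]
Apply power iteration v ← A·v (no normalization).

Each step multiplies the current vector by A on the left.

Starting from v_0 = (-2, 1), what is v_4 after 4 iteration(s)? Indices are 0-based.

v_4 = (-208, 80)

v_0 = (-2, 1).
v_1 = A·v_0 = (6, -2).
v_2 = A·v_1 = (-20, 8).
v_3 = A·v_2 = (64, -24).
v_4 = A·v_3 = (-208, 80).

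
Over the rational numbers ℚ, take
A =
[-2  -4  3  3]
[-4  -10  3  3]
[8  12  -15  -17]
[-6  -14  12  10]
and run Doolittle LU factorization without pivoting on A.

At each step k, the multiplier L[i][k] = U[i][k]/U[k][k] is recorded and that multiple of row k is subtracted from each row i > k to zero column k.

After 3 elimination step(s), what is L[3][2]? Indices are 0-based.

L[3][2] = 2

[col 0] pivot -2
  R1 -= 2*R0 → (0, -2, -3, -3)  (L[1][0] := 2)
  R2 -= -4*R0 → (0, -4, -3, -5)  (L[2][0] := -4)
  R3 -= 3*R0 → (0, -2, 3, 1)  (L[3][0] := 3)
[col 1] pivot -2
  R2 -= 2*R1 → (0, 0, 3, 1)  (L[2][1] := 2)
  R3 -= 1*R1 → (0, 0, 6, 4)  (L[3][1] := 1)
[col 2] pivot 3
  R3 -= 2*R2 → (0, 0, 0, 2)  (L[3][2] := 2)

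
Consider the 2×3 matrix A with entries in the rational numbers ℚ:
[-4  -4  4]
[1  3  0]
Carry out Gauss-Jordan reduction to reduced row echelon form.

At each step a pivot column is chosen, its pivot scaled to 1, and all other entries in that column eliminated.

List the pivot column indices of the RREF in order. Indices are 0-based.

pivot(0,0)=-4: scale R0 → (1, 1, -1)
  clear (1,0): R1 −= (1)R0 → (0, 2, 1)
pivot(1,1)=2: scale R1 → (0, 1, 1/2)
  clear (0,1): R0 −= (1)R1 → (1, 0, -3/2)

pivot columns: 0, 1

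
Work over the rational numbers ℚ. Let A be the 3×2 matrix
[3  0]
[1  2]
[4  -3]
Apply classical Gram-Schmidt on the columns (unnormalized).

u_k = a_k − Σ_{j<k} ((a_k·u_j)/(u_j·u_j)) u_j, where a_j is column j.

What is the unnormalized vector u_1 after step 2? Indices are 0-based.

Step 1: u_0 = a_0 = (3, 1, 4).
Step 2: u_1 = a_1 − (-5/13)·u_0 = (15/13, 31/13, -19/13).

u_1 = (15/13, 31/13, -19/13)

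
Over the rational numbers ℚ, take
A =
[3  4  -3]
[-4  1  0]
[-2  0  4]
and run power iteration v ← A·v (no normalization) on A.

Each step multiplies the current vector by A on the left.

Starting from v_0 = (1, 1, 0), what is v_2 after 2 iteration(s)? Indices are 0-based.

v_0 = (1, 1, 0).
v_1 = A·v_0 = (7, -3, -2).
v_2 = A·v_1 = (15, -31, -22).

v_2 = (15, -31, -22)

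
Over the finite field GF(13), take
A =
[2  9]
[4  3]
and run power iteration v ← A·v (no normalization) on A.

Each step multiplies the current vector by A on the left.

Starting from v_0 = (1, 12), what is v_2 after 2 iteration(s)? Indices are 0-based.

v_0 = (1, 12).
v_1 = A·v_0 = (6, 1).
v_2 = A·v_1 = (8, 1).

v_2 = (8, 1)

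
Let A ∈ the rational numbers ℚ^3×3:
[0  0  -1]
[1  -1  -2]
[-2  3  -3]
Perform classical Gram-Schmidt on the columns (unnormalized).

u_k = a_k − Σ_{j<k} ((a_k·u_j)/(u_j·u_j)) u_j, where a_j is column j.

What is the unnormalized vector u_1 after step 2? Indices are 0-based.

u_1 = (0, 2/5, 1/5)

Step 1: u_0 = a_0 = (0, 1, -2).
Step 2: u_1 = a_1 − (-7/5)·u_0 = (0, 2/5, 1/5).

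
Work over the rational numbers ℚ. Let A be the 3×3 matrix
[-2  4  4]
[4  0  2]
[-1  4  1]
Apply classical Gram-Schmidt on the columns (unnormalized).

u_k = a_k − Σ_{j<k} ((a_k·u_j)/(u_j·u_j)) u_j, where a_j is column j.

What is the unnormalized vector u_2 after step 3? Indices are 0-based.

Step 1: u_0 = a_0 = (-2, 4, -1).
Step 2: u_1 = a_1 − (-4/7)·u_0 = (20/7, 16/7, 24/7).
Step 3: u_2 = a_2 − (-1/21)·u_0 − (17/22)·u_1 = (56/33, 14/33, -56/33).

u_2 = (56/33, 14/33, -56/33)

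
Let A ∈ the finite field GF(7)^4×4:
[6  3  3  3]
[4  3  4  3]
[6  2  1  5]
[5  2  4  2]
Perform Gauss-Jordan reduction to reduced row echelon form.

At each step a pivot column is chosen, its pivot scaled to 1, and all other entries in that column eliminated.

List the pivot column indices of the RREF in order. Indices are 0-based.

[1] R0 /= 6  ⇒  (1, 4, 4, 4)
     R1 -= 4·R0  ⇒  (0, 1, 2, 1)
     R2 -= 6·R0  ⇒  (0, 6, 5, 2)
     R3 -= 5·R0  ⇒  (0, 3, 5, 3)
[2] R1 /= 1  ⇒  (0, 1, 2, 1)
     R0 -= 4·R1  ⇒  (1, 0, 3, 0)
     R2 -= 6·R1  ⇒  (0, 0, 0, 3)
     R3 -= 3·R1  ⇒  (0, 0, 6, 0)
[3] R2 <-> R3
[3] R2 /= 6  ⇒  (0, 0, 1, 0)
     R0 -= 3·R2  ⇒  (1, 0, 0, 0)
     R1 -= 2·R2  ⇒  (0, 1, 0, 1)
[4] R3 /= 3  ⇒  (0, 0, 0, 1)
     R1 -= 1·R3  ⇒  (0, 1, 0, 0)

pivot columns: 0, 1, 2, 3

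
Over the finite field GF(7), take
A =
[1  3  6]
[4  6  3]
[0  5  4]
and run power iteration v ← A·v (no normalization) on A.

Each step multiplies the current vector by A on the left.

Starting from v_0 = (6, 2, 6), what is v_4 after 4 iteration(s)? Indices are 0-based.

v_0 = (6, 2, 6).
v_1 = A·v_0 = (6, 5, 6).
v_2 = A·v_1 = (1, 2, 0).
v_3 = A·v_2 = (0, 2, 3).
v_4 = A·v_3 = (3, 0, 1).

v_4 = (3, 0, 1)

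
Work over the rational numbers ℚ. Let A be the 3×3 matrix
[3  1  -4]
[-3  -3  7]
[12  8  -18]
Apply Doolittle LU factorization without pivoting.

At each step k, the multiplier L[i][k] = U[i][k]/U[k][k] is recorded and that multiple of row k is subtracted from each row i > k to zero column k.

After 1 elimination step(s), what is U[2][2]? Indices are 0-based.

U[2][2] = -2

[col 0] pivot 3
  R1 -= -1*R0 → (0, -2, 3)  (L[1][0] := -1)
  R2 -= 4*R0 → (0, 4, -2)  (L[2][0] := 4)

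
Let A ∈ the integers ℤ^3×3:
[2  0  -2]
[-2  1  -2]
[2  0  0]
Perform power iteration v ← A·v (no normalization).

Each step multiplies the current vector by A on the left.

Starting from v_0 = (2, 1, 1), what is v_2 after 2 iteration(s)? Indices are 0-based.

v_2 = (-4, -17, 4)

v_0 = (2, 1, 1).
v_1 = A·v_0 = (2, -5, 4).
v_2 = A·v_1 = (-4, -17, 4).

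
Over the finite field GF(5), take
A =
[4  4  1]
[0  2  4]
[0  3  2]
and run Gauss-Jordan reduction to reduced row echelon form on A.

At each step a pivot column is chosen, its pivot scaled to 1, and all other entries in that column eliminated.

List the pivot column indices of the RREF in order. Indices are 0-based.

pivot columns: 0, 1, 2

step 1: normalize row 0 (÷4) = (1, 1, 4)
step 2: normalize row 1 (÷2) = (0, 1, 2)
  row 0: subtract 1×row1 = (1, 0, 2)
  row 2: subtract 3×row1 = (0, 0, 1)
step 3: normalize row 2 (÷1) = (0, 0, 1)
  row 0: subtract 2×row2 = (1, 0, 0)
  row 1: subtract 2×row2 = (0, 1, 0)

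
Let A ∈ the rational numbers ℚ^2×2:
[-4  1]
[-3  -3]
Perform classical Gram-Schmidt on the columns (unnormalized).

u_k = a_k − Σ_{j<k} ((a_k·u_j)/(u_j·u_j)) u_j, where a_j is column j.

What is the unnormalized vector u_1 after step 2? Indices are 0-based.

u_1 = (9/5, -12/5)

Step 1: u_0 = a_0 = (-4, -3).
Step 2: u_1 = a_1 − (1/5)·u_0 = (9/5, -12/5).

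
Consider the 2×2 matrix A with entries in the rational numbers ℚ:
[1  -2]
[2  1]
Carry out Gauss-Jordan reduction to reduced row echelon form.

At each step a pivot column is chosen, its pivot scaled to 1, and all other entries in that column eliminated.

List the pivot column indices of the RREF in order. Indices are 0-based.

pivot columns: 0, 1

step 1: normalize row 0 (÷1) = (1, -2)
  row 1: subtract 2×row0 = (0, 5)
step 2: normalize row 1 (÷5) = (0, 1)
  row 0: subtract -2×row1 = (1, 0)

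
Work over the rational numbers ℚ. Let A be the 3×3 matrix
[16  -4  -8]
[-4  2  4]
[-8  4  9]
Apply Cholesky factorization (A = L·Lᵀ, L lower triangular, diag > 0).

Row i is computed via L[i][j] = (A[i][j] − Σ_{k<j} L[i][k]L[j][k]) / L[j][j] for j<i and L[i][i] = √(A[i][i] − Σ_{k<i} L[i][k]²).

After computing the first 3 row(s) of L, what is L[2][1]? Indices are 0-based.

Step 1: L[0][0] = √(16) = 4.
  L[1][0] = (-4) / L[0][0] = -1.
Step 2: L[1][1] = √(1) = 1.
  L[2][0] = (-8) / L[0][0] = -2.
  L[2][1] = (2) / L[1][1] = 2.
Step 3: L[2][2] = √(1) = 1.

L[2][1] = 2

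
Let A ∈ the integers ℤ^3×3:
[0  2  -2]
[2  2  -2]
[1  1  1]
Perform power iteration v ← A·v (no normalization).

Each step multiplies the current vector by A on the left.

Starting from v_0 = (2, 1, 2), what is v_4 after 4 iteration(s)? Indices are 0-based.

v_0 = (2, 1, 2).
v_1 = A·v_0 = (-2, 2, 5).
v_2 = A·v_1 = (-6, -10, 5).
v_3 = A·v_2 = (-30, -42, -11).
v_4 = A·v_3 = (-62, -122, -83).

v_4 = (-62, -122, -83)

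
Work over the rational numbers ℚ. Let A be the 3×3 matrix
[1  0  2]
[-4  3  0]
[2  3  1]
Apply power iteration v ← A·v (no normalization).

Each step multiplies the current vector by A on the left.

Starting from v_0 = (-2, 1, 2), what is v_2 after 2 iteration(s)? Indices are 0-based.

v_2 = (4, 25, 38)

v_0 = (-2, 1, 2).
v_1 = A·v_0 = (2, 11, 1).
v_2 = A·v_1 = (4, 25, 38).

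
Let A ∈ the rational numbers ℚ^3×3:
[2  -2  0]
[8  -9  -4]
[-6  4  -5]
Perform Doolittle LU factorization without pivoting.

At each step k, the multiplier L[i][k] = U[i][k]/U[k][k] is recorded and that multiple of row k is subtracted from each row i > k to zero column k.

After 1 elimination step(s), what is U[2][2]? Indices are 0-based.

[col 0] pivot 2
  R1 -= 4*R0 → (0, -1, -4)  (L[1][0] := 4)
  R2 -= -3*R0 → (0, -2, -5)  (L[2][0] := -3)

U[2][2] = -5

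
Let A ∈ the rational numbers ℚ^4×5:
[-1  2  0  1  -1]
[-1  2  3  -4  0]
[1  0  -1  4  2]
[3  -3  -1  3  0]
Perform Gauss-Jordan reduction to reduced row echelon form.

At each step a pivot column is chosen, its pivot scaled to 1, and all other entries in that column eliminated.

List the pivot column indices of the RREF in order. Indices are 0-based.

[1] R0 /= -1  ⇒  (1, -2, 0, -1, 1)
     R1 -= -1·R0  ⇒  (0, 0, 3, -5, 1)
     R2 -= 1·R0  ⇒  (0, 2, -1, 5, 1)
     R3 -= 3·R0  ⇒  (0, 3, -1, 6, -3)
[2] R1 <-> R2
[2] R1 /= 2  ⇒  (0, 1, -1/2, 5/2, 1/2)
     R0 -= -2·R1  ⇒  (1, 0, -1, 4, 2)
     R3 -= 3·R1  ⇒  (0, 0, 1/2, -3/2, -9/2)
[3] R2 /= 3  ⇒  (0, 0, 1, -5/3, 1/3)
     R0 -= -1·R2  ⇒  (1, 0, 0, 7/3, 7/3)
     R1 -= -1/2·R2  ⇒  (0, 1, 0, 5/3, 2/3)
     R3 -= 1/2·R2  ⇒  (0, 0, 0, -2/3, -14/3)
[4] R3 /= -2/3  ⇒  (0, 0, 0, 1, 7)
     R0 -= 7/3·R3  ⇒  (1, 0, 0, 0, -14)
     R1 -= 5/3·R3  ⇒  (0, 1, 0, 0, -11)
     R2 -= -5/3·R3  ⇒  (0, 0, 1, 0, 12)

pivot columns: 0, 1, 2, 3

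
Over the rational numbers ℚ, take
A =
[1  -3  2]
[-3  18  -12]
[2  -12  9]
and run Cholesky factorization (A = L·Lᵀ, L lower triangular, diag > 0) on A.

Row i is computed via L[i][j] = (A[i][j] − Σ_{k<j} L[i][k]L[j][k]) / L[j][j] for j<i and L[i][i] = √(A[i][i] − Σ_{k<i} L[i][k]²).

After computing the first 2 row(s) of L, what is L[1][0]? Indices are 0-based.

Step 1: L[0][0] = √(1) = 1.
  L[1][0] = (-3) / L[0][0] = -3.
Step 2: L[1][1] = √(9) = 3.

L[1][0] = -3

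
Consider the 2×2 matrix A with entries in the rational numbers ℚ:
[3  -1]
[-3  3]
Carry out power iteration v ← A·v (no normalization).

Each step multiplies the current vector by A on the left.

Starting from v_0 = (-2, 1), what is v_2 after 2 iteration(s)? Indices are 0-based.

v_2 = (-30, 48)

v_0 = (-2, 1).
v_1 = A·v_0 = (-7, 9).
v_2 = A·v_1 = (-30, 48).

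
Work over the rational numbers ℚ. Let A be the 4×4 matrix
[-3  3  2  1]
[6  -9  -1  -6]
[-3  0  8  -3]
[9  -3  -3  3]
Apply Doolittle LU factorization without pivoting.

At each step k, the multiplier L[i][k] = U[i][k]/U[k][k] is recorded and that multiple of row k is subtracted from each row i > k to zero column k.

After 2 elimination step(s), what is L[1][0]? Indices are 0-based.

Step 1: pivot at (0,0) is -3.
  row1 ← row1 − (-2)·row0  ⇒  L[1][0]=-2, U row1=(0, -3, 3, -4)
  row2 ← row2 − (1)·row0  ⇒  L[2][0]=1, U row2=(0, -3, 6, -4)
  row3 ← row3 − (-3)·row0  ⇒  L[3][0]=-3, U row3=(0, 6, 3, 6)
Step 2: pivot at (1,1) is -3.
  row2 ← row2 − (1)·row1  ⇒  L[2][1]=1, U row2=(0, 0, 3, 0)
  row3 ← row3 − (-2)·row1  ⇒  L[3][1]=-2, U row3=(0, 0, 9, -2)

L[1][0] = -2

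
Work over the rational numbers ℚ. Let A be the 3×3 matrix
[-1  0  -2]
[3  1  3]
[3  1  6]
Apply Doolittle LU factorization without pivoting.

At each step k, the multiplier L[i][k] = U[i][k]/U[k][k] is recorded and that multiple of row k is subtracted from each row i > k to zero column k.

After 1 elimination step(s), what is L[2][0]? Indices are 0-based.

[col 0] pivot -1
  R1 -= -3*R0 → (0, 1, -3)  (L[1][0] := -3)
  R2 -= -3*R0 → (0, 1, 0)  (L[2][0] := -3)

L[2][0] = -3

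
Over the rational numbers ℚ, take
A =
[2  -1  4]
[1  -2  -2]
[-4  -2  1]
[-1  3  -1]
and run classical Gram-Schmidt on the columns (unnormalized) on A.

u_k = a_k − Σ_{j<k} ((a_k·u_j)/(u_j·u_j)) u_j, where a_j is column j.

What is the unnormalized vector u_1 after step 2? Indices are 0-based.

Step 1: u_0 = a_0 = (2, 1, -4, -1).
Step 2: u_1 = a_1 − (1/22)·u_0 = (-12/11, -45/22, -20/11, 67/22).

u_1 = (-12/11, -45/22, -20/11, 67/22)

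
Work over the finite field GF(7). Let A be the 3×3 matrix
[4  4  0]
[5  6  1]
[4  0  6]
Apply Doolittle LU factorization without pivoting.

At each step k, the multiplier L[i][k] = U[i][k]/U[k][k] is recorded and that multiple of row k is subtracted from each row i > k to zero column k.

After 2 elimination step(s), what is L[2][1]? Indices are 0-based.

L[2][1] = 3

Step 1: pivot at (0,0) is 4.
  row1 ← row1 − (3)·row0  ⇒  L[1][0]=3, U row1=(0, 1, 1)
  row2 ← row2 − (1)·row0  ⇒  L[2][0]=1, U row2=(0, 3, 6)
Step 2: pivot at (1,1) is 1.
  row2 ← row2 − (3)·row1  ⇒  L[2][1]=3, U row2=(0, 0, 3)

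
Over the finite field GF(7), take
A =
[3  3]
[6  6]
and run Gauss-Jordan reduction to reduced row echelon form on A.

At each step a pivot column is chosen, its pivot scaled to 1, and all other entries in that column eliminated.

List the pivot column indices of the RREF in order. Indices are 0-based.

step 1: normalize row 0 (÷3) = (1, 1)
  row 1: subtract 6×row0 = (0, 0)
skip col 1 (zero from row 1)

pivot columns: 0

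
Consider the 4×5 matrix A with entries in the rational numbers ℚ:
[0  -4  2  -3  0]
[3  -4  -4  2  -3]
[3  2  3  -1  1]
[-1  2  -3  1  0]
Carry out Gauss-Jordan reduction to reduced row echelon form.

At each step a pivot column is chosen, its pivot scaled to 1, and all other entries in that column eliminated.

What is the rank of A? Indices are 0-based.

step 1: exchange rows 0,1
step 1: normalize row 0 (÷3) = (1, -4/3, -4/3, 2/3, -1)
  row 2: subtract 3×row0 = (0, 6, 7, -3, 4)
  row 3: subtract -1×row0 = (0, 2/3, -13/3, 5/3, -1)
step 2: normalize row 1 (÷-4) = (0, 1, -1/2, 3/4, 0)
  row 0: subtract -4/3×row1 = (1, 0, -2, 5/3, -1)
  row 2: subtract 6×row1 = (0, 0, 10, -15/2, 4)
  row 3: subtract 2/3×row1 = (0, 0, -4, 7/6, -1)
step 3: normalize row 2 (÷10) = (0, 0, 1, -3/4, 2/5)
  row 0: subtract -2×row2 = (1, 0, 0, 1/6, -1/5)
  row 1: subtract -1/2×row2 = (0, 1, 0, 3/8, 1/5)
  row 3: subtract -4×row2 = (0, 0, 0, -11/6, 3/5)
step 4: normalize row 3 (÷-11/6) = (0, 0, 0, 1, -18/55)
  row 0: subtract 1/6×row3 = (1, 0, 0, 0, -8/55)
  row 1: subtract 3/8×row3 = (0, 1, 0, 0, 71/220)
  row 2: subtract -3/4×row3 = (0, 0, 1, 0, 17/110)

rank = 4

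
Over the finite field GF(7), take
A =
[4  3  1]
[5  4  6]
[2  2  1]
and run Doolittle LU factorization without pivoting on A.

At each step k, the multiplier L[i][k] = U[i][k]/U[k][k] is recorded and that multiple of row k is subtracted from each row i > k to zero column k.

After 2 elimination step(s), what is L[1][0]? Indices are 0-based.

k=0: U[0][0]=4
  eliminate (1,0): mult=3, new row 1: (0, 2, 3); set L[1][0]=3
  eliminate (2,0): mult=4, new row 2: (0, 4, 4); set L[2][0]=4
k=1: U[1][1]=2
  eliminate (2,1): mult=2, new row 2: (0, 0, 5); set L[2][1]=2

L[1][0] = 3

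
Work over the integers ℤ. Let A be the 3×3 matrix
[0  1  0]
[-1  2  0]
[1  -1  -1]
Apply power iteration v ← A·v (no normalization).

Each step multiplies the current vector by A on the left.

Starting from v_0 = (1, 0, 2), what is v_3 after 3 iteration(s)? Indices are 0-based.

v_0 = (1, 0, 2).
v_1 = A·v_0 = (0, -1, -1).
v_2 = A·v_1 = (-1, -2, 2).
v_3 = A·v_2 = (-2, -3, -1).

v_3 = (-2, -3, -1)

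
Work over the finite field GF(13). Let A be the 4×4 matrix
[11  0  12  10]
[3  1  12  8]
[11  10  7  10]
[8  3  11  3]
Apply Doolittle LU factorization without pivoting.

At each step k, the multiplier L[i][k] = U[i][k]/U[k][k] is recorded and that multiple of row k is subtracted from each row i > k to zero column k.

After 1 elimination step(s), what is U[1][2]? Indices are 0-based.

[col 0] pivot 11
  R1 -= 5*R0 → (0, 1, 4, 10)  (L[1][0] := 5)
  R2 -= 1*R0 → (0, 10, 8, 0)  (L[2][0] := 1)
  R3 -= 9*R0 → (0, 3, 7, 4)  (L[3][0] := 9)

U[1][2] = 4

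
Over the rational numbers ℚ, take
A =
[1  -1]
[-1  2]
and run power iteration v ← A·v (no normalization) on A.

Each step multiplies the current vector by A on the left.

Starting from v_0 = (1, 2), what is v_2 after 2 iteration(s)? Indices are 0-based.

v_2 = (-4, 7)

v_0 = (1, 2).
v_1 = A·v_0 = (-1, 3).
v_2 = A·v_1 = (-4, 7).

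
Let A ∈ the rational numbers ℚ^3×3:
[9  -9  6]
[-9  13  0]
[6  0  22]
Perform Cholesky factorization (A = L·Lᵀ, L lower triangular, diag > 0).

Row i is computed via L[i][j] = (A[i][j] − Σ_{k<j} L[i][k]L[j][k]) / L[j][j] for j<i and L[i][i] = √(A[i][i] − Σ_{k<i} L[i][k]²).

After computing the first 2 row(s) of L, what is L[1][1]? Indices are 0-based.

Step 1: L[0][0] = √(9) = 3.
  L[1][0] = (-9) / L[0][0] = -3.
Step 2: L[1][1] = √(4) = 2.

L[1][1] = 2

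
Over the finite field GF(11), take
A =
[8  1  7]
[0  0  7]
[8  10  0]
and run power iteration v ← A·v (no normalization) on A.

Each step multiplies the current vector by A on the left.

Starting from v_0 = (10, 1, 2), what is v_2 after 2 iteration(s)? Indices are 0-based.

v_2 = (7, 3, 9)

v_0 = (10, 1, 2).
v_1 = A·v_0 = (7, 3, 2).
v_2 = A·v_1 = (7, 3, 9).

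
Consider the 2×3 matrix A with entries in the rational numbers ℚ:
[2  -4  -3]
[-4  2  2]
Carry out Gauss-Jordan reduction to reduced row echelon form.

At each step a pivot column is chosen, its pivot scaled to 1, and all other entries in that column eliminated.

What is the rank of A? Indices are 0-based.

step 1: normalize row 0 (÷2) = (1, -2, -3/2)
  row 1: subtract -4×row0 = (0, -6, -4)
step 2: normalize row 1 (÷-6) = (0, 1, 2/3)
  row 0: subtract -2×row1 = (1, 0, -1/6)

rank = 2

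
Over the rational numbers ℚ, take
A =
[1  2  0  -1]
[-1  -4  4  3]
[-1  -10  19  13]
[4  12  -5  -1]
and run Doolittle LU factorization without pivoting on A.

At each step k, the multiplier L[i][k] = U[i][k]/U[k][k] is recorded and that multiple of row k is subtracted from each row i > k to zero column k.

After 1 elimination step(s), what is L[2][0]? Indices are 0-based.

k=0: U[0][0]=1
  eliminate (1,0): mult=-1, new row 1: (0, -2, 4, 2); set L[1][0]=-1
  eliminate (2,0): mult=-1, new row 2: (0, -8, 19, 12); set L[2][0]=-1
  eliminate (3,0): mult=4, new row 3: (0, 4, -5, 3); set L[3][0]=4

L[2][0] = -1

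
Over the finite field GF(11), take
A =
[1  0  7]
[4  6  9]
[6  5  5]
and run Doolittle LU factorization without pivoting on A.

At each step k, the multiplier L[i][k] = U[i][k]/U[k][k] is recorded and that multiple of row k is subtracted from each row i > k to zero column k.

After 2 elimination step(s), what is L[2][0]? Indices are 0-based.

L[2][0] = 6

Step 1: pivot at (0,0) is 1.
  row1 ← row1 − (4)·row0  ⇒  L[1][0]=4, U row1=(0, 6, 3)
  row2 ← row2 − (6)·row0  ⇒  L[2][0]=6, U row2=(0, 5, 7)
Step 2: pivot at (1,1) is 6.
  row2 ← row2 − (10)·row1  ⇒  L[2][1]=10, U row2=(0, 0, 10)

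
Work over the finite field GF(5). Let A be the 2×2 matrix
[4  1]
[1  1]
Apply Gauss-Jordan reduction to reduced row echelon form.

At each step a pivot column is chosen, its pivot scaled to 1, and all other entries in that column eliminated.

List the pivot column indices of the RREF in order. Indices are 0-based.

step 1: normalize row 0 (÷4) = (1, 4)
  row 1: subtract 1×row0 = (0, 2)
step 2: normalize row 1 (÷2) = (0, 1)
  row 0: subtract 4×row1 = (1, 0)

pivot columns: 0, 1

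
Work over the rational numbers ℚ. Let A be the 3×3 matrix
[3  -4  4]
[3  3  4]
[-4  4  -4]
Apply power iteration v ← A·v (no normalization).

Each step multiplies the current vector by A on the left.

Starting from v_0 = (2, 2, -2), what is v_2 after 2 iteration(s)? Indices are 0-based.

v_2 = (-14, 14, 24)

v_0 = (2, 2, -2).
v_1 = A·v_0 = (-10, 4, 8).
v_2 = A·v_1 = (-14, 14, 24).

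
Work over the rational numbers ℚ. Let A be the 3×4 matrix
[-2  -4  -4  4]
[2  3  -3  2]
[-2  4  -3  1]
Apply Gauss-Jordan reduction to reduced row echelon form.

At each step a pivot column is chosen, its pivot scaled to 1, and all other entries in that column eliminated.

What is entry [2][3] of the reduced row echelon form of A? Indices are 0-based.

M[2][3] = -9/11

step 1: normalize row 0 (÷-2) = (1, 2, 2, -2)
  row 1: subtract 2×row0 = (0, -1, -7, 6)
  row 2: subtract -2×row0 = (0, 8, 1, -3)
step 2: normalize row 1 (÷-1) = (0, 1, 7, -6)
  row 0: subtract 2×row1 = (1, 0, -12, 10)
  row 2: subtract 8×row1 = (0, 0, -55, 45)
step 3: normalize row 2 (÷-55) = (0, 0, 1, -9/11)
  row 0: subtract -12×row2 = (1, 0, 0, 2/11)
  row 1: subtract 7×row2 = (0, 1, 0, -3/11)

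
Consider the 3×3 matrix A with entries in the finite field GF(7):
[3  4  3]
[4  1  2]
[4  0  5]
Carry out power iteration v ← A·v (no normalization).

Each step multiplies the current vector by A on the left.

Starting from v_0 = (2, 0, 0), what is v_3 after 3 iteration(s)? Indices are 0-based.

v_0 = (2, 0, 0).
v_1 = A·v_0 = (6, 1, 1).
v_2 = A·v_1 = (4, 6, 1).
v_3 = A·v_2 = (4, 3, 0).

v_3 = (4, 3, 0)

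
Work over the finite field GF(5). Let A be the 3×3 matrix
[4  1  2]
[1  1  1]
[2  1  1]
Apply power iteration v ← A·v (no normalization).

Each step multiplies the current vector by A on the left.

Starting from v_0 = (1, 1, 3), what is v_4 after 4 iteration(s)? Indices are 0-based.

v_0 = (1, 1, 3).
v_1 = A·v_0 = (1, 0, 1).
v_2 = A·v_1 = (1, 2, 3).
v_3 = A·v_2 = (2, 1, 2).
v_4 = A·v_3 = (3, 0, 2).

v_4 = (3, 0, 2)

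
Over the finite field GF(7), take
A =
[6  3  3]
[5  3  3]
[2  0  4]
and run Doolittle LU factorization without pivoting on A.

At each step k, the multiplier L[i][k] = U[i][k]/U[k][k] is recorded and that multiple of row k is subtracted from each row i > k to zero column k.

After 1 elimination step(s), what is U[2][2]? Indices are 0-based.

Step 1: pivot at (0,0) is 6.
  row1 ← row1 − (2)·row0  ⇒  L[1][0]=2, U row1=(0, 4, 4)
  row2 ← row2 − (5)·row0  ⇒  L[2][0]=5, U row2=(0, 6, 3)

U[2][2] = 3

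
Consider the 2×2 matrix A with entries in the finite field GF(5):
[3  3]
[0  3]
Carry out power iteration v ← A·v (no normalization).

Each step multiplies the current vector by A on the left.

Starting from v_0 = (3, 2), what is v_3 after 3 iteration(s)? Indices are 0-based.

v_3 = (3, 4)

v_0 = (3, 2).
v_1 = A·v_0 = (0, 1).
v_2 = A·v_1 = (3, 3).
v_3 = A·v_2 = (3, 4).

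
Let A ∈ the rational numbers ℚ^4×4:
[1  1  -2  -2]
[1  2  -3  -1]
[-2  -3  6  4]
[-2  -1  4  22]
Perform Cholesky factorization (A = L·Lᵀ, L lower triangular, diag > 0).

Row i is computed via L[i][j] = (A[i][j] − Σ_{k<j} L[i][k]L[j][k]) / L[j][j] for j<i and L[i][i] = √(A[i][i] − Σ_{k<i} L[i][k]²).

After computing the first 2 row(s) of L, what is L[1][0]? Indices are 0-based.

Step 1: L[0][0] = √(1) = 1.
  L[1][0] = (1) / L[0][0] = 1.
Step 2: L[1][1] = √(1) = 1.

L[1][0] = 1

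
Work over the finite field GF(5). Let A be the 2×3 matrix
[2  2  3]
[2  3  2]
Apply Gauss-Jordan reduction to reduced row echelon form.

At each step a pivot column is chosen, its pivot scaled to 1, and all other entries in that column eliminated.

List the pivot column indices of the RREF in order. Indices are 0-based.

pivot columns: 0, 1

pivot(0,0)=2: scale R0 → (1, 1, 4)
  clear (1,0): R1 −= (2)R0 → (0, 1, 4)
pivot(1,1)=1: scale R1 → (0, 1, 4)
  clear (0,1): R0 −= (1)R1 → (1, 0, 0)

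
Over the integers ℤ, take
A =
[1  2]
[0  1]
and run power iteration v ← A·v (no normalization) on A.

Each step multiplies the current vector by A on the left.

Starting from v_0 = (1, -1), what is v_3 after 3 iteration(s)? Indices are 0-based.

v_0 = (1, -1).
v_1 = A·v_0 = (-1, -1).
v_2 = A·v_1 = (-3, -1).
v_3 = A·v_2 = (-5, -1).

v_3 = (-5, -1)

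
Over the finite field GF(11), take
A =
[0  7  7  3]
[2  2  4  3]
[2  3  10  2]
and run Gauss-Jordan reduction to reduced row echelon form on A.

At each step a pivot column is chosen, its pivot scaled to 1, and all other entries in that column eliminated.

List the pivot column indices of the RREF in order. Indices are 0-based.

[1] R0 <-> R1
[1] R0 /= 2  ⇒  (1, 1, 2, 7)
     R2 -= 2·R0  ⇒  (0, 1, 6, 10)
[2] R1 /= 7  ⇒  (0, 1, 1, 2)
     R0 -= 1·R1  ⇒  (1, 0, 1, 5)
     R2 -= 1·R1  ⇒  (0, 0, 5, 8)
[3] R2 /= 5  ⇒  (0, 0, 1, 6)
     R0 -= 1·R2  ⇒  (1, 0, 0, 10)
     R1 -= 1·R2  ⇒  (0, 1, 0, 7)

pivot columns: 0, 1, 2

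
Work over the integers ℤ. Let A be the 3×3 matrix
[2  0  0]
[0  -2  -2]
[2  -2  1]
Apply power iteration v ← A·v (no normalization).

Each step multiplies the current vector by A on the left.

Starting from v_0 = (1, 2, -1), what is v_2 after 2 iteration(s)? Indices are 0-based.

v_0 = (1, 2, -1).
v_1 = A·v_0 = (2, -2, -3).
v_2 = A·v_1 = (4, 10, 5).

v_2 = (4, 10, 5)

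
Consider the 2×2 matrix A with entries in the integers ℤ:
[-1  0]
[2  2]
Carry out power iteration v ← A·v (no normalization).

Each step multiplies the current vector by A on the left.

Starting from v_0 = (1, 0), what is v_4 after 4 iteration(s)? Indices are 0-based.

v_4 = (1, 10)

v_0 = (1, 0).
v_1 = A·v_0 = (-1, 2).
v_2 = A·v_1 = (1, 2).
v_3 = A·v_2 = (-1, 6).
v_4 = A·v_3 = (1, 10).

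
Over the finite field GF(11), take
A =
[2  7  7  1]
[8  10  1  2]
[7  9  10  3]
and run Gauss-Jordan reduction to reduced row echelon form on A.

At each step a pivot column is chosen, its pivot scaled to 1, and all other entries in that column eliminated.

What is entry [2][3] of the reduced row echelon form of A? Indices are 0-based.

step 1: normalize row 0 (÷2) = (1, 9, 9, 6)
  row 1: subtract 8×row0 = (0, 4, 6, 9)
  row 2: subtract 7×row0 = (0, 1, 2, 5)
step 2: normalize row 1 (÷4) = (0, 1, 7, 5)
  row 0: subtract 9×row1 = (1, 0, 1, 5)
  row 2: subtract 1×row1 = (0, 0, 6, 0)
step 3: normalize row 2 (÷6) = (0, 0, 1, 0)
  row 0: subtract 1×row2 = (1, 0, 0, 5)
  row 1: subtract 7×row2 = (0, 1, 0, 5)

M[2][3] = 0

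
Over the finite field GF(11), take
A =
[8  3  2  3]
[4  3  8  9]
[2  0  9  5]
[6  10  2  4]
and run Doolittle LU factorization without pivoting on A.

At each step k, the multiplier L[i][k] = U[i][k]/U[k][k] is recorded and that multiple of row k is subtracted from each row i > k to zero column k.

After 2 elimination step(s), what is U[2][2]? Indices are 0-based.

U[2][2] = 1

k=0: U[0][0]=8
  eliminate (1,0): mult=6, new row 1: (0, 7, 7, 2); set L[1][0]=6
  eliminate (2,0): mult=3, new row 2: (0, 2, 3, 7); set L[2][0]=3
  eliminate (3,0): mult=9, new row 3: (0, 5, 6, 10); set L[3][0]=9
k=1: U[1][1]=7
  eliminate (2,1): mult=5, new row 2: (0, 0, 1, 8); set L[2][1]=5
  eliminate (3,1): mult=7, new row 3: (0, 0, 1, 7); set L[3][1]=7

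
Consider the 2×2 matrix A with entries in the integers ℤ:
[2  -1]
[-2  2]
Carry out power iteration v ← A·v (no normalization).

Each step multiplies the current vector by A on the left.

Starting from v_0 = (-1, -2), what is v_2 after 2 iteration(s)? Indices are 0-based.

v_2 = (2, -4)

v_0 = (-1, -2).
v_1 = A·v_0 = (0, -2).
v_2 = A·v_1 = (2, -4).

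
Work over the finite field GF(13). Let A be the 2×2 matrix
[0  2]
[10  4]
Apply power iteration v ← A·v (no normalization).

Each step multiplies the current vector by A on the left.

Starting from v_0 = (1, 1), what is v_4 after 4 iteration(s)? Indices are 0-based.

v_0 = (1, 1).
v_1 = A·v_0 = (2, 1).
v_2 = A·v_1 = (2, 11).
v_3 = A·v_2 = (9, 12).
v_4 = A·v_3 = (11, 8).

v_4 = (11, 8)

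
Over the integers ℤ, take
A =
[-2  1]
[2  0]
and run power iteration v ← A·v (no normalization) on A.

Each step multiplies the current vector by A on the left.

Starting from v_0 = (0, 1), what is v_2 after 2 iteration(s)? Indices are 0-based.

v_2 = (-2, 2)

v_0 = (0, 1).
v_1 = A·v_0 = (1, 0).
v_2 = A·v_1 = (-2, 2).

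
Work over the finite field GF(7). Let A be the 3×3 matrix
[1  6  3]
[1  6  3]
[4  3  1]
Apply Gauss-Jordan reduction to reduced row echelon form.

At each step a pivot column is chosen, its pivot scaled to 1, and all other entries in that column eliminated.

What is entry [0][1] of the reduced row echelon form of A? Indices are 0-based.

M[0][1] = 6

step 1: normalize row 0 (÷1) = (1, 6, 3)
  row 1: subtract 1×row0 = (0, 0, 0)
  row 2: subtract 4×row0 = (0, 0, 3)
skip col 1 (zero from row 1)
step 2: exchange rows 1,2
step 2: normalize row 1 (÷3) = (0, 0, 1)
  row 0: subtract 3×row1 = (1, 6, 0)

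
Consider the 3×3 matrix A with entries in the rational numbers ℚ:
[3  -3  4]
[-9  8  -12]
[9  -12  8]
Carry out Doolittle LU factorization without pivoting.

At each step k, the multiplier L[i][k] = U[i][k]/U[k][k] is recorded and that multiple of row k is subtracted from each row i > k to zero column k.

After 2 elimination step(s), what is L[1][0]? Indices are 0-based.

L[1][0] = -3

k=0: U[0][0]=3
  eliminate (1,0): mult=-3, new row 1: (0, -1, 0); set L[1][0]=-3
  eliminate (2,0): mult=3, new row 2: (0, -3, -4); set L[2][0]=3
k=1: U[1][1]=-1
  eliminate (2,1): mult=3, new row 2: (0, 0, -4); set L[2][1]=3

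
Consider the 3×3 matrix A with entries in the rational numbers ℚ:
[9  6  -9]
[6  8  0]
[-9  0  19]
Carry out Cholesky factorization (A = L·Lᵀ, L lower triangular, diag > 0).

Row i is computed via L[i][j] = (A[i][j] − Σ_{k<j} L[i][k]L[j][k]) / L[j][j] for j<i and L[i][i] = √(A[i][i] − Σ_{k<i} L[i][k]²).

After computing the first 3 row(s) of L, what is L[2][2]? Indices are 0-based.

Step 1: L[0][0] = √(9) = 3.
  L[1][0] = (6) / L[0][0] = 2.
Step 2: L[1][1] = √(4) = 2.
  L[2][0] = (-9) / L[0][0] = -3.
  L[2][1] = (6) / L[1][1] = 3.
Step 3: L[2][2] = √(1) = 1.

L[2][2] = 1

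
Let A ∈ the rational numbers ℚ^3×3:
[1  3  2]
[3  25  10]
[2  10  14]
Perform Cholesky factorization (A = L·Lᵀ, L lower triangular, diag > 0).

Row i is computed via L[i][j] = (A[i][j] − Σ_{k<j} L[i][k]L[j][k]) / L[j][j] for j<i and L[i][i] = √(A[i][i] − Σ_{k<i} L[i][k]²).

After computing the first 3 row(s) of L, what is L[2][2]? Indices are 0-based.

L[2][2] = 3

Step 1: L[0][0] = √(1) = 1.
  L[1][0] = (3) / L[0][0] = 3.
Step 2: L[1][1] = √(16) = 4.
  L[2][0] = (2) / L[0][0] = 2.
  L[2][1] = (4) / L[1][1] = 1.
Step 3: L[2][2] = √(9) = 3.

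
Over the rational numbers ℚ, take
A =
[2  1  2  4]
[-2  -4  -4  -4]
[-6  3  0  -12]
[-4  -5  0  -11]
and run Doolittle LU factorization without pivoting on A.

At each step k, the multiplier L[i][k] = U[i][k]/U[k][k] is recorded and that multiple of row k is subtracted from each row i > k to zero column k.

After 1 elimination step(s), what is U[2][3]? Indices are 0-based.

Step 1: pivot at (0,0) is 2.
  row1 ← row1 − (-1)·row0  ⇒  L[1][0]=-1, U row1=(0, -3, -2, 0)
  row2 ← row2 − (-3)·row0  ⇒  L[2][0]=-3, U row2=(0, 6, 6, 0)
  row3 ← row3 − (-2)·row0  ⇒  L[3][0]=-2, U row3=(0, -3, 4, -3)

U[2][3] = 0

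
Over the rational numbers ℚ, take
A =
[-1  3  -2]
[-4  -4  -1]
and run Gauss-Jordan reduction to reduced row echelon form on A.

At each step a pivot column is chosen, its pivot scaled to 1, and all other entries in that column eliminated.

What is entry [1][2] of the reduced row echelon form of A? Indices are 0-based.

step 1: normalize row 0 (÷-1) = (1, -3, 2)
  row 1: subtract -4×row0 = (0, -16, 7)
step 2: normalize row 1 (÷-16) = (0, 1, -7/16)
  row 0: subtract -3×row1 = (1, 0, 11/16)

M[1][2] = -7/16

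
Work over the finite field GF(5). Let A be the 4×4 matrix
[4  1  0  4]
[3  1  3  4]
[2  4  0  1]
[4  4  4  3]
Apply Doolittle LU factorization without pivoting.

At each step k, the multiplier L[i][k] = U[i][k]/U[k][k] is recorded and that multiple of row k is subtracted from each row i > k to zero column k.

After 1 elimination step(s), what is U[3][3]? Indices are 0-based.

k=0: U[0][0]=4
  eliminate (1,0): mult=2, new row 1: (0, 4, 3, 1); set L[1][0]=2
  eliminate (2,0): mult=3, new row 2: (0, 1, 0, 4); set L[2][0]=3
  eliminate (3,0): mult=1, new row 3: (0, 3, 4, 4); set L[3][0]=1

U[3][3] = 4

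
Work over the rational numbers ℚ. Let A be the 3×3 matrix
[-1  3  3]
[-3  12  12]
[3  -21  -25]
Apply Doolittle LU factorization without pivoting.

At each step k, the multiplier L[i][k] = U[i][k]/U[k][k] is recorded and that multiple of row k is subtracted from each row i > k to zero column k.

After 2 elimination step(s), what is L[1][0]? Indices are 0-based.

L[1][0] = 3

k=0: U[0][0]=-1
  eliminate (1,0): mult=3, new row 1: (0, 3, 3); set L[1][0]=3
  eliminate (2,0): mult=-3, new row 2: (0, -12, -16); set L[2][0]=-3
k=1: U[1][1]=3
  eliminate (2,1): mult=-4, new row 2: (0, 0, -4); set L[2][1]=-4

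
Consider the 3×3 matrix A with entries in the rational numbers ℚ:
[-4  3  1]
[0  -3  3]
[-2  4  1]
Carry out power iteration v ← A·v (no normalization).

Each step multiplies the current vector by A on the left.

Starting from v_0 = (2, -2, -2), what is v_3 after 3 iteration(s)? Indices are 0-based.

v_3 = (-308, 180, -250)

v_0 = (2, -2, -2).
v_1 = A·v_0 = (-16, 0, -14).
v_2 = A·v_1 = (50, -42, 18).
v_3 = A·v_2 = (-308, 180, -250).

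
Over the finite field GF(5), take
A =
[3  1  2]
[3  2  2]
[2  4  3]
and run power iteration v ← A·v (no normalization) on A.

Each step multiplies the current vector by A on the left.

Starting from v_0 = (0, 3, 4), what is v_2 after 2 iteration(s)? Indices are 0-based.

v_2 = (0, 4, 0)

v_0 = (0, 3, 4).
v_1 = A·v_0 = (1, 4, 4).
v_2 = A·v_1 = (0, 4, 0).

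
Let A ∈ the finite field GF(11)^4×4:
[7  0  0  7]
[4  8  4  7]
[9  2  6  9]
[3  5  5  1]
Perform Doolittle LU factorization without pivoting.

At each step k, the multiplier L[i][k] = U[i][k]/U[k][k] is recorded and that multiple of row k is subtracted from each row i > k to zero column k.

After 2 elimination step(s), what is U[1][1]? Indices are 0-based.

U[1][1] = 8

[col 0] pivot 7
  R1 -= 10*R0 → (0, 8, 4, 3)  (L[1][0] := 10)
  R2 -= 6*R0 → (0, 2, 6, 0)  (L[2][0] := 6)
  R3 -= 2*R0 → (0, 5, 5, 9)  (L[3][0] := 2)
[col 1] pivot 8
  R2 -= 3*R1 → (0, 0, 5, 2)  (L[2][1] := 3)
  R3 -= 2*R1 → (0, 0, 8, 3)  (L[3][1] := 2)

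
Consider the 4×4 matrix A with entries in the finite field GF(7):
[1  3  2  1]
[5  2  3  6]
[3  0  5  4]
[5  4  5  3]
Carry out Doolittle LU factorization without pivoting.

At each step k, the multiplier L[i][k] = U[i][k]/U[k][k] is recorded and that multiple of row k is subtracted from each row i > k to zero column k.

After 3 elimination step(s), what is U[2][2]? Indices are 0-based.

k=0: U[0][0]=1
  eliminate (1,0): mult=5, new row 1: (0, 1, 0, 1); set L[1][0]=5
  eliminate (2,0): mult=3, new row 2: (0, 5, 6, 1); set L[2][0]=3
  eliminate (3,0): mult=5, new row 3: (0, 3, 2, 5); set L[3][0]=5
k=1: U[1][1]=1
  eliminate (2,1): mult=5, new row 2: (0, 0, 6, 3); set L[2][1]=5
  eliminate (3,1): mult=3, new row 3: (0, 0, 2, 2); set L[3][1]=3
k=2: U[2][2]=6
  eliminate (3,2): mult=5, new row 3: (0, 0, 0, 1); set L[3][2]=5

U[2][2] = 6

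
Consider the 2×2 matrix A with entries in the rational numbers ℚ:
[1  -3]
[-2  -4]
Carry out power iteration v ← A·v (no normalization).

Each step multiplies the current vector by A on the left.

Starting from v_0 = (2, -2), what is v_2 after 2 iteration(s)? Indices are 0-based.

v_0 = (2, -2).
v_1 = A·v_0 = (8, 4).
v_2 = A·v_1 = (-4, -32).

v_2 = (-4, -32)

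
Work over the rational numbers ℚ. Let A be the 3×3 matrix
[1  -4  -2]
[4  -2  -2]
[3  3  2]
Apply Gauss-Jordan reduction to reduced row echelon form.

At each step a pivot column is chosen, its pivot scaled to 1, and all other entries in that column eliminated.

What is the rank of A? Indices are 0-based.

rank = 3

pivot(0,0)=1: scale R0 → (1, -4, -2)
  clear (1,0): R1 −= (4)R0 → (0, 14, 6)
  clear (2,0): R2 −= (3)R0 → (0, 15, 8)
pivot(1,1)=14: scale R1 → (0, 1, 3/7)
  clear (0,1): R0 −= (-4)R1 → (1, 0, -2/7)
  clear (2,1): R2 −= (15)R1 → (0, 0, 11/7)
pivot(2,2)=11/7: scale R2 → (0, 0, 1)
  clear (0,2): R0 −= (-2/7)R2 → (1, 0, 0)
  clear (1,2): R1 −= (3/7)R2 → (0, 1, 0)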